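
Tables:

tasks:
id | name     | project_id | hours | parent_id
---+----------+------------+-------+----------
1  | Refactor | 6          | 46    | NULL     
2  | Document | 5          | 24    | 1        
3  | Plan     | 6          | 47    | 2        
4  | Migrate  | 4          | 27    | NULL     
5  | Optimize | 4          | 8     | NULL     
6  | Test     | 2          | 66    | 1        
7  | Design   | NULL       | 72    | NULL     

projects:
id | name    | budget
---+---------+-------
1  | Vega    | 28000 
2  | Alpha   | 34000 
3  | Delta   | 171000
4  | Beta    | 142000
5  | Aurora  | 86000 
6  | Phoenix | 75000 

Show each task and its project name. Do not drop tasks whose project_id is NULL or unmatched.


LEFT JOIN keeps every row from tasks (the left table); where project_id has no match in projects, the project columns become NULL. Walk through each task:
  - task 1 (Refactor): project_id=6 -> matches Phoenix
  - task 2 (Document): project_id=5 -> matches Aurora
  - task 3 (Plan): project_id=6 -> matches Phoenix
  - task 4 (Migrate): project_id=4 -> matches Beta
  - task 5 (Optimize): project_id=4 -> matches Beta
  - task 6 (Test): project_id=2 -> matches Alpha
  - task 7 (Design): project_id=NULL, no match -> kept with NULL
All 7 rows appear; 1 has NULL project.

SQL:
SELECT a.name, b.name AS project
FROM tasks a
LEFT JOIN projects b ON a.project_id = b.id

Result:
name     | project
---------+--------
Refactor | Phoenix
Document | Aurora 
Plan     | Phoenix
Migrate  | Beta   
Optimize | Beta   
Test     | Alpha  
Design   | NULL   


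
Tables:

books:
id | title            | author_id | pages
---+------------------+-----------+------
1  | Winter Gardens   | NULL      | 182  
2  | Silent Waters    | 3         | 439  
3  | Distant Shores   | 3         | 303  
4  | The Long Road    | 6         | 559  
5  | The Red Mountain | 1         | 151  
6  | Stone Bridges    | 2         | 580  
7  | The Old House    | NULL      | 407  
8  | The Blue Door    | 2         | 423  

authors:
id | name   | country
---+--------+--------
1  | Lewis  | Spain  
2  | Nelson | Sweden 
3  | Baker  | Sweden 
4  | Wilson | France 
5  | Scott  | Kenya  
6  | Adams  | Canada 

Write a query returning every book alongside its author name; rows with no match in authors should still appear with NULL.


LEFT JOIN keeps every row from books (the left table); where author_id has no match in authors, the author columns become NULL. Walk through each book:
  - book 1 (Winter Gardens): author_id=NULL, no match -> kept with NULL
  - book 2 (Silent Waters): author_id=3 -> matches Baker
  - book 3 (Distant Shores): author_id=3 -> matches Baker
  - book 4 (The Long Road): author_id=6 -> matches Adams
  - book 5 (The Red Mountain): author_id=1 -> matches Lewis
  - book 6 (Stone Bridges): author_id=2 -> matches Nelson
  - book 7 (The Old House): author_id=NULL, no match -> kept with NULL
  - book 8 (The Blue Door): author_id=2 -> matches Nelson
All 8 rows appear; 2 have NULL author.

SQL:
SELECT a.title, b.name AS author
FROM books a
LEFT JOIN authors b ON a.author_id = b.id

Result:
title            | author
-----------------+-------
Winter Gardens   | NULL  
Silent Waters    | Baker 
Distant Shores   | Baker 
The Long Road    | Adams 
The Red Mountain | Lewis 
Stone Bridges    | Nelson
The Old House    | NULL  
The Blue Door    | Nelson


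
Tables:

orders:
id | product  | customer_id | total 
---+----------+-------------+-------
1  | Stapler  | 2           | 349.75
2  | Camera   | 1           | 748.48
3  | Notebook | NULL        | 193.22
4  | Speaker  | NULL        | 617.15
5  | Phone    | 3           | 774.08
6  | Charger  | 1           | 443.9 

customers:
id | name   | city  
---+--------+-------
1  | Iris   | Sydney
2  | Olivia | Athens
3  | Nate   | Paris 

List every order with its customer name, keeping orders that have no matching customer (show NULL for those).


LEFT JOIN keeps every row from orders (the left table); where customer_id has no match in customers, the customer columns become NULL. Walk through each order:
  - order 1 (Stapler): customer_id=2 -> matches Olivia
  - order 2 (Camera): customer_id=1 -> matches Iris
  - order 3 (Notebook): customer_id=NULL, no match -> kept with NULL
  - order 4 (Speaker): customer_id=NULL, no match -> kept with NULL
  - order 5 (Phone): customer_id=3 -> matches Nate
  - order 6 (Charger): customer_id=1 -> matches Iris
All 6 rows appear; 2 have NULL customer.

SQL:
SELECT a.product, b.name AS customer
FROM orders a
LEFT JOIN customers b ON a.customer_id = b.id

Result:
product  | customer
---------+---------
Stapler  | Olivia  
Camera   | Iris    
Notebook | NULL    
Speaker  | NULL    
Phone    | Nate    
Charger  | Iris    


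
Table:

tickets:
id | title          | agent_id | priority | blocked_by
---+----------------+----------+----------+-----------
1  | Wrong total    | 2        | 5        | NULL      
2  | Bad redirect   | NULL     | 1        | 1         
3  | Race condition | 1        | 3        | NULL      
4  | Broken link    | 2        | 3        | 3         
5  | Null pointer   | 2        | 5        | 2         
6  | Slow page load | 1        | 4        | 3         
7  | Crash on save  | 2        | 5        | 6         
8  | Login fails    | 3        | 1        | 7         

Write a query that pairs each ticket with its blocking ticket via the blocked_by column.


This is a self-join: tickets is joined to a second copy of itself, matching each row's blocked_by to another row's id. Use LEFT JOIN so rows with blocked_by=NULL are kept.
  - ticket 1 (Wrong total): blocked_by=NULL -> NULL
  - ticket 2 (Bad redirect): blocked_by=1 -> Wrong total
  - ticket 3 (Race condition): blocked_by=NULL -> NULL
  - ticket 4 (Broken link): blocked_by=3 -> Race condition
  - ticket 5 (Null pointer): blocked_by=2 -> Bad redirect
  - ticket 6 (Slow page load): blocked_by=3 -> Race condition
  - ticket 7 (Crash on save): blocked_by=6 -> Slow page load
  - ticket 8 (Login fails): blocked_by=7 -> Crash on save

SQL:
SELECT a.title AS item, b.title AS blocked_by
FROM tickets a
LEFT JOIN tickets b ON a.blocked_by = b.id

Result:
item           | blocked_by    
---------------+---------------
Wrong total    | NULL          
Bad redirect   | Wrong total   
Race condition | NULL          
Broken link    | Race condition
Null pointer   | Bad redirect  
Slow page load | Race condition
Crash on save  | Slow page load
Login fails    | Crash on save 


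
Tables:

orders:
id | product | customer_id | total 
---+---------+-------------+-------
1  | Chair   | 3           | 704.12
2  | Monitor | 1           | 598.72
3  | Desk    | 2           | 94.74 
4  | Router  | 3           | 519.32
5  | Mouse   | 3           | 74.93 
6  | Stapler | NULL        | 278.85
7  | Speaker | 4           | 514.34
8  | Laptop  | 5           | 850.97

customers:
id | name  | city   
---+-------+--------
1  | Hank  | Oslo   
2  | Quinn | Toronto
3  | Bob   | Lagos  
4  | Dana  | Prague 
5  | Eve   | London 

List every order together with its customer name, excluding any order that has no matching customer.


INNER JOIN keeps only orders rows whose customer_id matches an id in customers. Walk through each order:
  - order 1 (Chair): customer_id=3 -> matches Bob
  - order 2 (Monitor): customer_id=1 -> matches Hank
  - order 3 (Desk): customer_id=2 -> matches Quinn
  - order 4 (Router): customer_id=3 -> matches Bob
  - order 5 (Mouse): customer_id=3 -> matches Bob
  - order 6 (Stapler): customer_id=NULL, no match -> dropped
  - order 7 (Speaker): customer_id=4 -> matches Dana
  - order 8 (Laptop): customer_id=5 -> matches Eve
So 1 of 8 rows is dropped.

SQL:
SELECT a.product, b.name AS customer
FROM orders a
INNER JOIN customers b ON a.customer_id = b.id

Result:
product | customer
--------+---------
Chair   | Bob     
Monitor | Hank    
Desk    | Quinn   
Router  | Bob     
Mouse   | Bob     
Speaker | Dana    
Laptop  | Eve     


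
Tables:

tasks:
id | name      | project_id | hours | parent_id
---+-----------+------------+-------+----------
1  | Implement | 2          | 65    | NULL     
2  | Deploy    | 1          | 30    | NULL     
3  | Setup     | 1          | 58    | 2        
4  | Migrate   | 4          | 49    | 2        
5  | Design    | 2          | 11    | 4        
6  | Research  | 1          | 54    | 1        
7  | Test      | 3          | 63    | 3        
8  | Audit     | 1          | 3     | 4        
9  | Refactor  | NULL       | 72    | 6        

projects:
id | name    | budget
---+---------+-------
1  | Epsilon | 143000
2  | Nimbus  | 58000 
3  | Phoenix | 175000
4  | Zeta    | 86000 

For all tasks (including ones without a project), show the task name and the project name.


LEFT JOIN keeps every row from tasks (the left table); where project_id has no match in projects, the project columns become NULL. Walk through each task:
  - task 1 (Implement): project_id=2 -> matches Nimbus
  - task 2 (Deploy): project_id=1 -> matches Epsilon
  - task 3 (Setup): project_id=1 -> matches Epsilon
  - task 4 (Migrate): project_id=4 -> matches Zeta
  - task 5 (Design): project_id=2 -> matches Nimbus
  - task 6 (Research): project_id=1 -> matches Epsilon
  - task 7 (Test): project_id=3 -> matches Phoenix
  - task 8 (Audit): project_id=1 -> matches Epsilon
  - task 9 (Refactor): project_id=NULL, no match -> kept with NULL
All 9 rows appear; 1 has NULL project.

SQL:
SELECT a.name, b.name AS project
FROM tasks a
LEFT JOIN projects b ON a.project_id = b.id

Result:
name      | project
----------+--------
Implement | Nimbus 
Deploy    | Epsilon
Setup     | Epsilon
Migrate   | Zeta   
Design    | Nimbus 
Research  | Epsilon
Test      | Phoenix
Audit     | Epsilon
Refactor  | NULL   


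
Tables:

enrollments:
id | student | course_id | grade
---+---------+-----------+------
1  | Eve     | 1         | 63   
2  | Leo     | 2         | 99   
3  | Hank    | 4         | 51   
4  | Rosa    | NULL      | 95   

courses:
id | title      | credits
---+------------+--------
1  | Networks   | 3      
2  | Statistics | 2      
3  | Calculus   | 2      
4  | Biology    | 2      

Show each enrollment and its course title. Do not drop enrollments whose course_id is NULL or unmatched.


LEFT JOIN keeps every row from enrollments (the left table); where course_id has no match in courses, the course columns become NULL. Walk through each enrollment:
  - enrollment 1 (Eve): course_id=1 -> matches Networks
  - enrollment 2 (Leo): course_id=2 -> matches Statistics
  - enrollment 3 (Hank): course_id=4 -> matches Biology
  - enrollment 4 (Rosa): course_id=NULL, no match -> kept with NULL
All 4 rows appear; 1 has NULL course.

SQL:
SELECT a.student, b.title AS course
FROM enrollments a
LEFT JOIN courses b ON a.course_id = b.id

Result:
student | course    
--------+-----------
Eve     | Networks  
Leo     | Statistics
Hank    | Biology   
Rosa    | NULL      


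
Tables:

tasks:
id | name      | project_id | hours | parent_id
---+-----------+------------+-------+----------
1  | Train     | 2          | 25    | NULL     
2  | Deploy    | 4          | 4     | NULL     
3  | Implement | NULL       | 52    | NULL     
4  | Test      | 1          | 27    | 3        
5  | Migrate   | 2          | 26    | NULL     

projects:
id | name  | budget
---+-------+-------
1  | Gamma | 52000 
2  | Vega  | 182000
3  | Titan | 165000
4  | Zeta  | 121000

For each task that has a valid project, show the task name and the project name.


INNER JOIN keeps only tasks rows whose project_id matches an id in projects. Walk through each task:
  - task 1 (Train): project_id=2 -> matches Vega
  - task 2 (Deploy): project_id=4 -> matches Zeta
  - task 3 (Implement): project_id=NULL, no match -> dropped
  - task 4 (Test): project_id=1 -> matches Gamma
  - task 5 (Migrate): project_id=2 -> matches Vega
So 1 of 5 rows is dropped.

SQL:
SELECT a.name, b.name AS project
FROM tasks a
INNER JOIN projects b ON a.project_id = b.id

Result:
name    | project
--------+--------
Train   | Vega   
Deploy  | Zeta   
Test    | Gamma  
Migrate | Vega   


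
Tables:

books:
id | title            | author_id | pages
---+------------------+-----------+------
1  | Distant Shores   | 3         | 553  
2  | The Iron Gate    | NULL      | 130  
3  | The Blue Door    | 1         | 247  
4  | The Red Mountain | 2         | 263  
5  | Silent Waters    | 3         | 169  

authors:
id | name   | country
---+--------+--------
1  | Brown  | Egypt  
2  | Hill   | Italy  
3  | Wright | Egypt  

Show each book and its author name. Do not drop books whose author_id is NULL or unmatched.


LEFT JOIN keeps every row from books (the left table); where author_id has no match in authors, the author columns become NULL. Walk through each book:
  - book 1 (Distant Shores): author_id=3 -> matches Wright
  - book 2 (The Iron Gate): author_id=NULL, no match -> kept with NULL
  - book 3 (The Blue Door): author_id=1 -> matches Brown
  - book 4 (The Red Mountain): author_id=2 -> matches Hill
  - book 5 (Silent Waters): author_id=3 -> matches Wright
All 5 rows appear; 1 has NULL author.

SQL:
SELECT a.title, b.name AS author
FROM books a
LEFT JOIN authors b ON a.author_id = b.id

Result:
title            | author
-----------------+-------
Distant Shores   | Wright
The Iron Gate    | NULL  
The Blue Door    | Brown 
The Red Mountain | Hill  
Silent Waters    | Wright


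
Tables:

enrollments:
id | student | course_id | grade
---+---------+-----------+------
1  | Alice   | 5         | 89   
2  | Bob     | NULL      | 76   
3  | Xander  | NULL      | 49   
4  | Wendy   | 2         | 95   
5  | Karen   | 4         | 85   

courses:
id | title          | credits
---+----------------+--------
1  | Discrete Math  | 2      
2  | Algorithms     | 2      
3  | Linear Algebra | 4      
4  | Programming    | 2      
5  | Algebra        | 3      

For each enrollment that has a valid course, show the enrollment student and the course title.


INNER JOIN keeps only enrollments rows whose course_id matches an id in courses. Walk through each enrollment:
  - enrollment 1 (Alice): course_id=5 -> matches Algebra
  - enrollment 2 (Bob): course_id=NULL, no match -> dropped
  - enrollment 3 (Xander): course_id=NULL, no match -> dropped
  - enrollment 4 (Wendy): course_id=2 -> matches Algorithms
  - enrollment 5 (Karen): course_id=4 -> matches Programming
So 2 of 5 rows are dropped.

SQL:
SELECT a.student, b.title AS course
FROM enrollments a
INNER JOIN courses b ON a.course_id = b.id

Result:
student | course     
--------+------------
Alice   | Algebra    
Wendy   | Algorithms 
Karen   | Programming


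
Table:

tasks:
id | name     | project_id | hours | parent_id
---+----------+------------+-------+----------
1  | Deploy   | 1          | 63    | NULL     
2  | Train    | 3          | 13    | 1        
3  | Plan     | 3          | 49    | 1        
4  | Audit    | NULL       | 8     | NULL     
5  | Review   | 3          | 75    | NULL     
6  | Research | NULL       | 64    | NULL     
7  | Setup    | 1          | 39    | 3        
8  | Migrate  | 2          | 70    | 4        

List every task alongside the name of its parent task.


This is a self-join: tasks is joined to a second copy of itself, matching each row's parent_id to another row's id. Use LEFT JOIN so rows with parent_id=NULL are kept.
  - task 1 (Deploy): parent_id=NULL -> NULL
  - task 2 (Train): parent_id=1 -> Deploy
  - task 3 (Plan): parent_id=1 -> Deploy
  - task 4 (Audit): parent_id=NULL -> NULL
  - task 5 (Review): parent_id=NULL -> NULL
  - task 6 (Research): parent_id=NULL -> NULL
  - task 7 (Setup): parent_id=3 -> Plan
  - task 8 (Migrate): parent_id=4 -> Audit

SQL:
SELECT a.name AS item, b.name AS parent
FROM tasks a
LEFT JOIN tasks b ON a.parent_id = b.id

Result:
item     | parent
---------+-------
Deploy   | NULL  
Train    | Deploy
Plan     | Deploy
Audit    | NULL  
Review   | NULL  
Research | NULL  
Setup    | Plan  
Migrate  | Audit 


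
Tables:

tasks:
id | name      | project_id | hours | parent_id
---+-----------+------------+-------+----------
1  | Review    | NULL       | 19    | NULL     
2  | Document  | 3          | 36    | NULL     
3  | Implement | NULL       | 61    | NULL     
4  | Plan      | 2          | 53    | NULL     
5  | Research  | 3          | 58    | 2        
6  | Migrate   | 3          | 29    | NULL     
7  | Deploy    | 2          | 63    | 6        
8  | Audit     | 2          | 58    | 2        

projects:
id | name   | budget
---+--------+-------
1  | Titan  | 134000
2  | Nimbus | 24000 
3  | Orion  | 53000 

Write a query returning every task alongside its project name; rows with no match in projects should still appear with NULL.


LEFT JOIN keeps every row from tasks (the left table); where project_id has no match in projects, the project columns become NULL. Walk through each task:
  - task 1 (Review): project_id=NULL, no match -> kept with NULL
  - task 2 (Document): project_id=3 -> matches Orion
  - task 3 (Implement): project_id=NULL, no match -> kept with NULL
  - task 4 (Plan): project_id=2 -> matches Nimbus
  - task 5 (Research): project_id=3 -> matches Orion
  - task 6 (Migrate): project_id=3 -> matches Orion
  - task 7 (Deploy): project_id=2 -> matches Nimbus
  - task 8 (Audit): project_id=2 -> matches Nimbus
All 8 rows appear; 2 have NULL project.

SQL:
SELECT a.name, b.name AS project
FROM tasks a
LEFT JOIN projects b ON a.project_id = b.id

Result:
name      | project
----------+--------
Review    | NULL   
Document  | Orion  
Implement | NULL   
Plan      | Nimbus 
Research  | Orion  
Migrate   | Orion  
Deploy    | Nimbus 
Audit     | Nimbus 


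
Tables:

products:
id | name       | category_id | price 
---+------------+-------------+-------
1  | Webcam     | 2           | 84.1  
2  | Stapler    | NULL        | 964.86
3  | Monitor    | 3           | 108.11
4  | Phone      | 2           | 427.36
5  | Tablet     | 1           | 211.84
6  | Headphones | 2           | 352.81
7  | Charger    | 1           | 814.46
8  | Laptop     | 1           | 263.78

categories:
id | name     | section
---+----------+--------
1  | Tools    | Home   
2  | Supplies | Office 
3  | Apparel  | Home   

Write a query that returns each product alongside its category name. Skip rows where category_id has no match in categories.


INNER JOIN keeps only products rows whose category_id matches an id in categories. Walk through each product:
  - product 1 (Webcam): category_id=2 -> matches Supplies
  - product 2 (Stapler): category_id=NULL, no match -> dropped
  - product 3 (Monitor): category_id=3 -> matches Apparel
  - product 4 (Phone): category_id=2 -> matches Supplies
  - product 5 (Tablet): category_id=1 -> matches Tools
  - product 6 (Headphones): category_id=2 -> matches Supplies
  - product 7 (Charger): category_id=1 -> matches Tools
  - product 8 (Laptop): category_id=1 -> matches Tools
So 1 of 8 rows is dropped.

SQL:
SELECT a.name, b.name AS category
FROM products a
INNER JOIN categories b ON a.category_id = b.id

Result:
name       | category
-----------+---------
Webcam     | Supplies
Monitor    | Apparel 
Phone      | Supplies
Tablet     | Tools   
Headphones | Supplies
Charger    | Tools   
Laptop     | Tools   


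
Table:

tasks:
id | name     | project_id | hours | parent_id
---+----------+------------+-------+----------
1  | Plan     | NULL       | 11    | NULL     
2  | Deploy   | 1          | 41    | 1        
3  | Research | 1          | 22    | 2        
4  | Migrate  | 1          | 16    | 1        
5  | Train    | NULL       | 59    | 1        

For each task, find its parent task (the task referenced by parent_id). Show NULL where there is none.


This is a self-join: tasks is joined to a second copy of itself, matching each row's parent_id to another row's id. Use LEFT JOIN so rows with parent_id=NULL are kept.
  - task 1 (Plan): parent_id=NULL -> NULL
  - task 2 (Deploy): parent_id=1 -> Plan
  - task 3 (Research): parent_id=2 -> Deploy
  - task 4 (Migrate): parent_id=1 -> Plan
  - task 5 (Train): parent_id=1 -> Plan

SQL:
SELECT a.name AS item, b.name AS parent
FROM tasks a
LEFT JOIN tasks b ON a.parent_id = b.id

Result:
item     | parent
---------+-------
Plan     | NULL  
Deploy   | Plan  
Research | Deploy
Migrate  | Plan  
Train    | Plan  


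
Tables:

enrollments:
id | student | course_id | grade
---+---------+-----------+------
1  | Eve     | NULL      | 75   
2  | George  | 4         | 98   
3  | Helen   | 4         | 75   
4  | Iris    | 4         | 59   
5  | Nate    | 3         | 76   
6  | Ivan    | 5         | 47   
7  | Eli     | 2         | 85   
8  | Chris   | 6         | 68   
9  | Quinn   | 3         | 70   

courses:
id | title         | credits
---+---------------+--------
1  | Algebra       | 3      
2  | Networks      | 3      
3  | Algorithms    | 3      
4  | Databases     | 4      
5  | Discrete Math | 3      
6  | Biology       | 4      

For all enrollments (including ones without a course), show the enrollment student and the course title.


LEFT JOIN keeps every row from enrollments (the left table); where course_id has no match in courses, the course columns become NULL. Walk through each enrollment:
  - enrollment 1 (Eve): course_id=NULL, no match -> kept with NULL
  - enrollment 2 (George): course_id=4 -> matches Databases
  - enrollment 3 (Helen): course_id=4 -> matches Databases
  - enrollment 4 (Iris): course_id=4 -> matches Databases
  - enrollment 5 (Nate): course_id=3 -> matches Algorithms
  - enrollment 6 (Ivan): course_id=5 -> matches Discrete Math
  - enrollment 7 (Eli): course_id=2 -> matches Networks
  - enrollment 8 (Chris): course_id=6 -> matches Biology
  - enrollment 9 (Quinn): course_id=3 -> matches Algorithms
All 9 rows appear; 1 has NULL course.

SQL:
SELECT a.student, b.title AS course
FROM enrollments a
LEFT JOIN courses b ON a.course_id = b.id

Result:
student | course       
--------+--------------
Eve     | NULL         
George  | Databases    
Helen   | Databases    
Iris    | Databases    
Nate    | Algorithms   
Ivan    | Discrete Math
Eli     | Networks     
Chris   | Biology      
Quinn   | Algorithms   


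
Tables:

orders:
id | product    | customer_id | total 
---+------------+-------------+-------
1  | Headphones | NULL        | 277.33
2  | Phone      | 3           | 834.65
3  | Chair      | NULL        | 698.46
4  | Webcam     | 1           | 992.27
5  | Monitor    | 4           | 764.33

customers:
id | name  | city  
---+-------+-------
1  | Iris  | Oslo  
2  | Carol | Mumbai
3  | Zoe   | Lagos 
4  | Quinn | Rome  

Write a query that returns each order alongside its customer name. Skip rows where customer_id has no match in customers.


INNER JOIN keeps only orders rows whose customer_id matches an id in customers. Walk through each order:
  - order 1 (Headphones): customer_id=NULL, no match -> dropped
  - order 2 (Phone): customer_id=3 -> matches Zoe
  - order 3 (Chair): customer_id=NULL, no match -> dropped
  - order 4 (Webcam): customer_id=1 -> matches Iris
  - order 5 (Monitor): customer_id=4 -> matches Quinn
So 2 of 5 rows are dropped.

SQL:
SELECT a.product, b.name AS customer
FROM orders a
INNER JOIN customers b ON a.customer_id = b.id

Result:
product | customer
--------+---------
Phone   | Zoe     
Webcam  | Iris    
Monitor | Quinn   


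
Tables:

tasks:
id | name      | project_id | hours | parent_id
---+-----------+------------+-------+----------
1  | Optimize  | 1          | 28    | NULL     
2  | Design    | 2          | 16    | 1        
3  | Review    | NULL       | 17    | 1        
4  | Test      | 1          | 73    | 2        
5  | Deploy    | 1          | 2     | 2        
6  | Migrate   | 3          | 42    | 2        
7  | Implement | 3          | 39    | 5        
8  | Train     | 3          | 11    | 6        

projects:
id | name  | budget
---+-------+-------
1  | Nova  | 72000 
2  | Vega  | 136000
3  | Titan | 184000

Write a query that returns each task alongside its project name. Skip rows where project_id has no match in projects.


INNER JOIN keeps only tasks rows whose project_id matches an id in projects. Walk through each task:
  - task 1 (Optimize): project_id=1 -> matches Nova
  - task 2 (Design): project_id=2 -> matches Vega
  - task 3 (Review): project_id=NULL, no match -> dropped
  - task 4 (Test): project_id=1 -> matches Nova
  - task 5 (Deploy): project_id=1 -> matches Nova
  - task 6 (Migrate): project_id=3 -> matches Titan
  - task 7 (Implement): project_id=3 -> matches Titan
  - task 8 (Train): project_id=3 -> matches Titan
So 1 of 8 rows is dropped.

SQL:
SELECT a.name, b.name AS project
FROM tasks a
INNER JOIN projects b ON a.project_id = b.id

Result:
name      | project
----------+--------
Optimize  | Nova   
Design    | Vega   
Test      | Nova   
Deploy    | Nova   
Migrate   | Titan  
Implement | Titan  
Train     | Titan  


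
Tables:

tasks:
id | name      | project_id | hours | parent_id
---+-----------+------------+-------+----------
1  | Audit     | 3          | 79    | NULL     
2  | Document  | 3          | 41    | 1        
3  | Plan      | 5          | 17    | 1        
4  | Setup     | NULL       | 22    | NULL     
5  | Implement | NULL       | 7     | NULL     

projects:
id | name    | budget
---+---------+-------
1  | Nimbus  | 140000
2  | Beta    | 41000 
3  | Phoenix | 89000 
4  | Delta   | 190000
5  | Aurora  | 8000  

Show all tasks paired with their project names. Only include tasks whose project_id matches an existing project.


INNER JOIN keeps only tasks rows whose project_id matches an id in projects. Walk through each task:
  - task 1 (Audit): project_id=3 -> matches Phoenix
  - task 2 (Document): project_id=3 -> matches Phoenix
  - task 3 (Plan): project_id=5 -> matches Aurora
  - task 4 (Setup): project_id=NULL, no match -> dropped
  - task 5 (Implement): project_id=NULL, no match -> dropped
So 2 of 5 rows are dropped.

SQL:
SELECT a.name, b.name AS project
FROM tasks a
INNER JOIN projects b ON a.project_id = b.id

Result:
name     | project
---------+--------
Audit    | Phoenix
Document | Phoenix
Plan     | Aurora 


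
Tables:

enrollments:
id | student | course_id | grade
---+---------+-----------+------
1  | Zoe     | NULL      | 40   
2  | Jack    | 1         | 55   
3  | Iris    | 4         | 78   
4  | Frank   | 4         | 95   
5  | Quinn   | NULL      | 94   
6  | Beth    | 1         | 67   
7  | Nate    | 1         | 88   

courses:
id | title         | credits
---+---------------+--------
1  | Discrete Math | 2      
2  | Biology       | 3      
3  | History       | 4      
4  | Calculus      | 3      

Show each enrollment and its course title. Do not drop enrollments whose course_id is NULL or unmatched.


LEFT JOIN keeps every row from enrollments (the left table); where course_id has no match in courses, the course columns become NULL. Walk through each enrollment:
  - enrollment 1 (Zoe): course_id=NULL, no match -> kept with NULL
  - enrollment 2 (Jack): course_id=1 -> matches Discrete Math
  - enrollment 3 (Iris): course_id=4 -> matches Calculus
  - enrollment 4 (Frank): course_id=4 -> matches Calculus
  - enrollment 5 (Quinn): course_id=NULL, no match -> kept with NULL
  - enrollment 6 (Beth): course_id=1 -> matches Discrete Math
  - enrollment 7 (Nate): course_id=1 -> matches Discrete Math
All 7 rows appear; 2 have NULL course.

SQL:
SELECT a.student, b.title AS course
FROM enrollments a
LEFT JOIN courses b ON a.course_id = b.id

Result:
student | course       
--------+--------------
Zoe     | NULL         
Jack    | Discrete Math
Iris    | Calculus     
Frank   | Calculus     
Quinn   | NULL         
Beth    | Discrete Math
Nate    | Discrete Math


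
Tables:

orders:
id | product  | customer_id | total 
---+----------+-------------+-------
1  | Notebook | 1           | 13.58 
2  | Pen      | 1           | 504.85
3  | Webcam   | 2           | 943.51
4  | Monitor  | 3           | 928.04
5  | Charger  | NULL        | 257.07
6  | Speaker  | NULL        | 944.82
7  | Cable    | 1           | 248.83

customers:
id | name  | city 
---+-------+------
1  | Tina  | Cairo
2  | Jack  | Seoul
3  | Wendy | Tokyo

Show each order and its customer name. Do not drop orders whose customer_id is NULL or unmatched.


LEFT JOIN keeps every row from orders (the left table); where customer_id has no match in customers, the customer columns become NULL. Walk through each order:
  - order 1 (Notebook): customer_id=1 -> matches Tina
  - order 2 (Pen): customer_id=1 -> matches Tina
  - order 3 (Webcam): customer_id=2 -> matches Jack
  - order 4 (Monitor): customer_id=3 -> matches Wendy
  - order 5 (Charger): customer_id=NULL, no match -> kept with NULL
  - order 6 (Speaker): customer_id=NULL, no match -> kept with NULL
  - order 7 (Cable): customer_id=1 -> matches Tina
All 7 rows appear; 2 have NULL customer.

SQL:
SELECT a.product, b.name AS customer
FROM orders a
LEFT JOIN customers b ON a.customer_id = b.id

Result:
product  | customer
---------+---------
Notebook | Tina    
Pen      | Tina    
Webcam   | Jack    
Monitor  | Wendy   
Charger  | NULL    
Speaker  | NULL    
Cable    | Tina    


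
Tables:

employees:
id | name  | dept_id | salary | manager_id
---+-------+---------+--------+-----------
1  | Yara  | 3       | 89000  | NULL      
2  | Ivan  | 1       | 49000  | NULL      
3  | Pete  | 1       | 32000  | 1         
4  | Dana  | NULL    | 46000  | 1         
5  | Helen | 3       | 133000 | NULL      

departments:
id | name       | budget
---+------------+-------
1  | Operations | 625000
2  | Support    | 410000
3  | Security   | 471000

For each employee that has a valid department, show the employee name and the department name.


INNER JOIN keeps only employees rows whose dept_id matches an id in departments. Walk through each employee:
  - employee 1 (Yara): dept_id=3 -> matches Security
  - employee 2 (Ivan): dept_id=1 -> matches Operations
  - employee 3 (Pete): dept_id=1 -> matches Operations
  - employee 4 (Dana): dept_id=NULL, no match -> dropped
  - employee 5 (Helen): dept_id=3 -> matches Security
So 1 of 5 rows is dropped.

SQL:
SELECT a.name, b.name AS department
FROM employees a
INNER JOIN departments b ON a.dept_id = b.id

Result:
name  | department
------+-----------
Yara  | Security  
Ivan  | Operations
Pete  | Operations
Helen | Security  


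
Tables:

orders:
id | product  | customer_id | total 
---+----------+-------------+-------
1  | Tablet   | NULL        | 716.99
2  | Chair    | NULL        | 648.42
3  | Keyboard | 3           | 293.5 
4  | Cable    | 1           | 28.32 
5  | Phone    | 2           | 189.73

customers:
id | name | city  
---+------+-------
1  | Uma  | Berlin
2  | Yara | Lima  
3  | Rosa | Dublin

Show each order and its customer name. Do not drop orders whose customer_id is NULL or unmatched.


LEFT JOIN keeps every row from orders (the left table); where customer_id has no match in customers, the customer columns become NULL. Walk through each order:
  - order 1 (Tablet): customer_id=NULL, no match -> kept with NULL
  - order 2 (Chair): customer_id=NULL, no match -> kept with NULL
  - order 3 (Keyboard): customer_id=3 -> matches Rosa
  - order 4 (Cable): customer_id=1 -> matches Uma
  - order 5 (Phone): customer_id=2 -> matches Yara
All 5 rows appear; 2 have NULL customer.

SQL:
SELECT a.product, b.name AS customer
FROM orders a
LEFT JOIN customers b ON a.customer_id = b.id

Result:
product  | customer
---------+---------
Tablet   | NULL    
Chair    | NULL    
Keyboard | Rosa    
Cable    | Uma     
Phone    | Yara    


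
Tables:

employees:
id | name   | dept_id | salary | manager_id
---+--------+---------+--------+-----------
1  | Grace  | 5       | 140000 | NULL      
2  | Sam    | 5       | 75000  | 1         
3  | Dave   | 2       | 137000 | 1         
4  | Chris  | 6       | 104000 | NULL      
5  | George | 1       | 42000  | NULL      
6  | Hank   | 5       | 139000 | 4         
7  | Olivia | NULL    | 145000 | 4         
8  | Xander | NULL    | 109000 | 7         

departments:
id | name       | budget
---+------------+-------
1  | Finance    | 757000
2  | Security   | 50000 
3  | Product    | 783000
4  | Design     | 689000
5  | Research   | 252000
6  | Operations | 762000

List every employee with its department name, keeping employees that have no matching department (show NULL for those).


LEFT JOIN keeps every row from employees (the left table); where dept_id has no match in departments, the department columns become NULL. Walk through each employee:
  - employee 1 (Grace): dept_id=5 -> matches Research
  - employee 2 (Sam): dept_id=5 -> matches Research
  - employee 3 (Dave): dept_id=2 -> matches Security
  - employee 4 (Chris): dept_id=6 -> matches Operations
  - employee 5 (George): dept_id=1 -> matches Finance
  - employee 6 (Hank): dept_id=5 -> matches Research
  - employee 7 (Olivia): dept_id=NULL, no match -> kept with NULL
  - employee 8 (Xander): dept_id=NULL, no match -> kept with NULL
All 8 rows appear; 2 have NULL department.

SQL:
SELECT a.name, b.name AS department
FROM employees a
LEFT JOIN departments b ON a.dept_id = b.id

Result:
name   | department
-------+-----------
Grace  | Research  
Sam    | Research  
Dave   | Security  
Chris  | Operations
George | Finance   
Hank   | Research  
Olivia | NULL      
Xander | NULL      


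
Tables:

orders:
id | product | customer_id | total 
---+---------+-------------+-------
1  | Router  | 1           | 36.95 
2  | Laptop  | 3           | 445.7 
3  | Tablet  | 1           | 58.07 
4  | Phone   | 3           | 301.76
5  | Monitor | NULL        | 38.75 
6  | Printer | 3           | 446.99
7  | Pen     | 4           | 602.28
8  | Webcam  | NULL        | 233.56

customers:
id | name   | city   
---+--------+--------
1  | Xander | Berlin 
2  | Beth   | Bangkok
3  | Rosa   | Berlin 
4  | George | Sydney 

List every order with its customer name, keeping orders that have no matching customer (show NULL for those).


LEFT JOIN keeps every row from orders (the left table); where customer_id has no match in customers, the customer columns become NULL. Walk through each order:
  - order 1 (Router): customer_id=1 -> matches Xander
  - order 2 (Laptop): customer_id=3 -> matches Rosa
  - order 3 (Tablet): customer_id=1 -> matches Xander
  - order 4 (Phone): customer_id=3 -> matches Rosa
  - order 5 (Monitor): customer_id=NULL, no match -> kept with NULL
  - order 6 (Printer): customer_id=3 -> matches Rosa
  - order 7 (Pen): customer_id=4 -> matches George
  - order 8 (Webcam): customer_id=NULL, no match -> kept with NULL
All 8 rows appear; 2 have NULL customer.

SQL:
SELECT a.product, b.name AS customer
FROM orders a
LEFT JOIN customers b ON a.customer_id = b.id

Result:
product | customer
--------+---------
Router  | Xander  
Laptop  | Rosa    
Tablet  | Xander  
Phone   | Rosa    
Monitor | NULL    
Printer | Rosa    
Pen     | George  
Webcam  | NULL    


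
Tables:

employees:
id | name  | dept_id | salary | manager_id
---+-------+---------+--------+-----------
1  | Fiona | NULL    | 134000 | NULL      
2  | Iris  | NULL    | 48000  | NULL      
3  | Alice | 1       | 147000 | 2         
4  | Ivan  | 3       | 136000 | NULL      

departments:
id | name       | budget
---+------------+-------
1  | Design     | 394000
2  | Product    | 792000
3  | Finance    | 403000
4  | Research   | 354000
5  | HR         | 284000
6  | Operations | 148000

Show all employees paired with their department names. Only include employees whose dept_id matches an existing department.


INNER JOIN keeps only employees rows whose dept_id matches an id in departments. Walk through each employee:
  - employee 1 (Fiona): dept_id=NULL, no match -> dropped
  - employee 2 (Iris): dept_id=NULL, no match -> dropped
  - employee 3 (Alice): dept_id=1 -> matches Design
  - employee 4 (Ivan): dept_id=3 -> matches Finance
So 2 of 4 rows are dropped.

SQL:
SELECT a.name, b.name AS department
FROM employees a
INNER JOIN departments b ON a.dept_id = b.id

Result:
name  | department
------+-----------
Alice | Design    
Ivan  | Finance   


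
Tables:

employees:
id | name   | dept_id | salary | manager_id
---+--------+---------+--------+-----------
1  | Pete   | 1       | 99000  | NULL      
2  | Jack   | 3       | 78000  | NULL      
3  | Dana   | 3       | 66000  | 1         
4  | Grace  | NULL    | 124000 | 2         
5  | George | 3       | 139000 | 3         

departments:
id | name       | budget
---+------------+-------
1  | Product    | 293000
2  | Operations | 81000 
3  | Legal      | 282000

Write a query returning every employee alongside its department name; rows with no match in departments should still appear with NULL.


LEFT JOIN keeps every row from employees (the left table); where dept_id has no match in departments, the department columns become NULL. Walk through each employee:
  - employee 1 (Pete): dept_id=1 -> matches Product
  - employee 2 (Jack): dept_id=3 -> matches Legal
  - employee 3 (Dana): dept_id=3 -> matches Legal
  - employee 4 (Grace): dept_id=NULL, no match -> kept with NULL
  - employee 5 (George): dept_id=3 -> matches Legal
All 5 rows appear; 1 has NULL department.

SQL:
SELECT a.name, b.name AS department
FROM employees a
LEFT JOIN departments b ON a.dept_id = b.id

Result:
name   | department
-------+-----------
Pete   | Product   
Jack   | Legal     
Dana   | Legal     
Grace  | NULL      
George | Legal     


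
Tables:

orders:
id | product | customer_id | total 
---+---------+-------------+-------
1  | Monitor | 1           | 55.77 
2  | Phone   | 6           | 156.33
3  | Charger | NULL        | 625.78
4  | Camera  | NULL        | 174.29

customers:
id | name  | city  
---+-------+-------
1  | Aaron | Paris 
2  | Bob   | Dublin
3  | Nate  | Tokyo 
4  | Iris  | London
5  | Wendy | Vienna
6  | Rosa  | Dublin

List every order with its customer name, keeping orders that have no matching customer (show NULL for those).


LEFT JOIN keeps every row from orders (the left table); where customer_id has no match in customers, the customer columns become NULL. Walk through each order:
  - order 1 (Monitor): customer_id=1 -> matches Aaron
  - order 2 (Phone): customer_id=6 -> matches Rosa
  - order 3 (Charger): customer_id=NULL, no match -> kept with NULL
  - order 4 (Camera): customer_id=NULL, no match -> kept with NULL
All 4 rows appear; 2 have NULL customer.

SQL:
SELECT a.product, b.name AS customer
FROM orders a
LEFT JOIN customers b ON a.customer_id = b.id

Result:
product | customer
--------+---------
Monitor | Aaron   
Phone   | Rosa    
Charger | NULL    
Camera  | NULL    


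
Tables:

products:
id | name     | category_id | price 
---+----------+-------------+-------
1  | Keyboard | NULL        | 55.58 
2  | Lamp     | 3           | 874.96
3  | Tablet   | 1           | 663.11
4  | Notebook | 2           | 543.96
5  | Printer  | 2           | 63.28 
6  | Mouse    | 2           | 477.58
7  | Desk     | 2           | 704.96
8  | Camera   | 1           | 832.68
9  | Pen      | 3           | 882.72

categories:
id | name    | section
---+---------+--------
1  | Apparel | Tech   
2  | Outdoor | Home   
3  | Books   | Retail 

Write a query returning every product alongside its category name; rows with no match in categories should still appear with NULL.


LEFT JOIN keeps every row from products (the left table); where category_id has no match in categories, the category columns become NULL. Walk through each product:
  - product 1 (Keyboard): category_id=NULL, no match -> kept with NULL
  - product 2 (Lamp): category_id=3 -> matches Books
  - product 3 (Tablet): category_id=1 -> matches Apparel
  - product 4 (Notebook): category_id=2 -> matches Outdoor
  - product 5 (Printer): category_id=2 -> matches Outdoor
  - product 6 (Mouse): category_id=2 -> matches Outdoor
  - product 7 (Desk): category_id=2 -> matches Outdoor
  - product 8 (Camera): category_id=1 -> matches Apparel
  - product 9 (Pen): category_id=3 -> matches Books
All 9 rows appear; 1 has NULL category.

SQL:
SELECT a.name, b.name AS category
FROM products a
LEFT JOIN categories b ON a.category_id = b.id

Result:
name     | category
---------+---------
Keyboard | NULL    
Lamp     | Books   
Tablet   | Apparel 
Notebook | Outdoor 
Printer  | Outdoor 
Mouse    | Outdoor 
Desk     | Outdoor 
Camera   | Apparel 
Pen      | Books   


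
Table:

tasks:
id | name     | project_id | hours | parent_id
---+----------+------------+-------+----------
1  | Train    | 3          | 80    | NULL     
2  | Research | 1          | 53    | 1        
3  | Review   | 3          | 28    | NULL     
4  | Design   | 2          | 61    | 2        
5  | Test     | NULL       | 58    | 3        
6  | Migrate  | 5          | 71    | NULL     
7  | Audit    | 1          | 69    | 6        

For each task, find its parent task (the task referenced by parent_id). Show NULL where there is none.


This is a self-join: tasks is joined to a second copy of itself, matching each row's parent_id to another row's id. Use LEFT JOIN so rows with parent_id=NULL are kept.
  - task 1 (Train): parent_id=NULL -> NULL
  - task 2 (Research): parent_id=1 -> Train
  - task 3 (Review): parent_id=NULL -> NULL
  - task 4 (Design): parent_id=2 -> Research
  - task 5 (Test): parent_id=3 -> Review
  - task 6 (Migrate): parent_id=NULL -> NULL
  - task 7 (Audit): parent_id=6 -> Migrate

SQL:
SELECT a.name AS item, b.name AS parent
FROM tasks a
LEFT JOIN tasks b ON a.parent_id = b.id

Result:
item     | parent  
---------+---------
Train    | NULL    
Research | Train   
Review   | NULL    
Design   | Research
Test     | Review  
Migrate  | NULL    
Audit    | Migrate 
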